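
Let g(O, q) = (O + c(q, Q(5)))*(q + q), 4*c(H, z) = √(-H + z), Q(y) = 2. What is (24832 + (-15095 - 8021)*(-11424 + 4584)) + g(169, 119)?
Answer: 158178494 + 357*I*√13/2 ≈ 1.5818e+8 + 643.59*I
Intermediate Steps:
c(H, z) = √(z - H)/4 (c(H, z) = √(-H + z)/4 = √(z - H)/4)
g(O, q) = 2*q*(O + √(2 - q)/4) (g(O, q) = (O + √(2 - q)/4)*(q + q) = (O + √(2 - q)/4)*(2*q) = 2*q*(O + √(2 - q)/4))
(24832 + (-15095 - 8021)*(-11424 + 4584)) + g(169, 119) = (24832 + (-15095 - 8021)*(-11424 + 4584)) + (½)*119*(√(2 - 1*119) + 4*169) = (24832 - 23116*(-6840)) + (½)*119*(√(2 - 119) + 676) = (24832 + 158113440) + (½)*119*(√(-117) + 676) = 158138272 + (½)*119*(3*I*√13 + 676) = 158138272 + (½)*119*(676 + 3*I*√13) = 158138272 + (40222 + 357*I*√13/2) = 158178494 + 357*I*√13/2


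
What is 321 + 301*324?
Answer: 97845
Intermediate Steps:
321 + 301*324 = 321 + 97524 = 97845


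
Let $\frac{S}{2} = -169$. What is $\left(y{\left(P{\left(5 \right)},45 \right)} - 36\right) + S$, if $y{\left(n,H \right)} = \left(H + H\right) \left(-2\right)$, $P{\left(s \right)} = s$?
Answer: $-554$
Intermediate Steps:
$S = -338$ ($S = 2 \left(-169\right) = -338$)
$y{\left(n,H \right)} = - 4 H$ ($y{\left(n,H \right)} = 2 H \left(-2\right) = - 4 H$)
$\left(y{\left(P{\left(5 \right)},45 \right)} - 36\right) + S = \left(\left(-4\right) 45 - 36\right) - 338 = \left(-180 - 36\right) - 338 = -216 - 338 = -554$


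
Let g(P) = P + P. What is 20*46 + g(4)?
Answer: 928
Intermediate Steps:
g(P) = 2*P
20*46 + g(4) = 20*46 + 2*4 = 920 + 8 = 928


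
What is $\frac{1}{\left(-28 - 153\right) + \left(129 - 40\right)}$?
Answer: $- \frac{1}{92} \approx -0.01087$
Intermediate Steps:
$\frac{1}{\left(-28 - 153\right) + \left(129 - 40\right)} = \frac{1}{-181 + 89} = \frac{1}{-92} = - \frac{1}{92}$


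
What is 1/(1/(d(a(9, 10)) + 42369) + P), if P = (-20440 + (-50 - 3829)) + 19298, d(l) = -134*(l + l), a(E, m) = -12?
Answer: -45585/228882284 ≈ -0.00019916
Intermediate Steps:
d(l) = -268*l
P = -5021 (P = (-20440 - 3879) + 19298 = -24319 + 19298 = -5021)
1/(1/(d(a(9, 10)) + 42369) + P) = 1/(1/(-268*(-12) + 42369) - 5021) = 1/(1/(3216 + 42369) - 5021) = 1/(1/45585 - 5021) = 1/(-228882284/45585) = -45585/228882284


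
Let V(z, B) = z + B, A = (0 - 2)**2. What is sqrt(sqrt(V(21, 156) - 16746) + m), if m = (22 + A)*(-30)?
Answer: sqrt(-780 + 3*I*sqrt(1841)) ≈ 2.2967 + 28.023*I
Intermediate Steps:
A = 4 (A = (-2)**2 = 4)
V(z, B) = B + z
m = -780 (m = (22 + 4)*(-30) = 26*(-30) = -780)
sqrt(sqrt(V(21, 156) - 16746) + m) = sqrt(sqrt((156 + 21) - 16746) - 780) = sqrt(sqrt(177 - 16746) - 780) = sqrt(sqrt(-16569) - 780) = sqrt(3*I*sqrt(1841) - 780) = sqrt(-780 + 3*I*sqrt(1841))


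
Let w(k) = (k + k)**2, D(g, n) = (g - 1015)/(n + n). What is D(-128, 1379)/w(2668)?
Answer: -1143/78528247168 ≈ -1.4555e-8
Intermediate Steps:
D(g, n) = (-1015 + g)/(2*n) (D(g, n) = (-1015 + g)/((2*n)) = (-1015 + g)*(1/(2*n)) = (-1015 + g)/(2*n))
w(k) = 4*k**2 (w(k) = (2*k)**2 = 4*k**2)
D(-128, 1379)/w(2668) = ((1/2)*(-1015 - 128)/1379)/((4*2668**2)) = ((1/2)*(1/1379)*(-1143))/((4*7118224)) = -1143/2758/28472896 = -1143/2758*1/28472896 = -1143/78528247168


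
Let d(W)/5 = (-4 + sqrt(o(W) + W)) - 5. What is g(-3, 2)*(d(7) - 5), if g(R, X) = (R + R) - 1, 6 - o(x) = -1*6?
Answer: 350 - 35*sqrt(19) ≈ 197.44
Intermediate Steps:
o(x) = 12 (o(x) = 6 - (-1)*6 = 6 - 1*(-6) = 6 + 6 = 12)
g(R, X) = -1 + 2*R (g(R, X) = 2*R - 1 = -1 + 2*R)
d(W) = -45 + 5*sqrt(12 + W) (d(W) = 5*((-4 + sqrt(12 + W)) - 5) = 5*(-9 + sqrt(12 + W)) = -45 + 5*sqrt(12 + W))
g(-3, 2)*(d(7) - 5) = (-1 + 2*(-3))*((-45 + 5*sqrt(12 + 7)) - 5) = (-1 - 6)*((-45 + 5*sqrt(19)) - 5) = -7*(-50 + 5*sqrt(19)) = 350 - 35*sqrt(19)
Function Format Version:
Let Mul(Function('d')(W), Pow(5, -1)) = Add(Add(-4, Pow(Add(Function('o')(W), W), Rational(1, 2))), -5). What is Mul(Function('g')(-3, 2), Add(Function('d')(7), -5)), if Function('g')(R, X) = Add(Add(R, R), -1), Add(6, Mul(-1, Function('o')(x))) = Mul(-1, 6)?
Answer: Add(350, Mul(-35, Pow(19, Rational(1, 2)))) ≈ 197.44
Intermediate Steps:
Function('o')(x) = 12 (Function('o')(x) = Add(6, Mul(-1, Mul(-1, 6))) = Add(6, Mul(-1, -6)) = Add(6, 6) = 12)
Function('g')(R, X) = Add(-1, Mul(2, R)) (Function('g')(R, X) = Add(Mul(2, R), -1) = Add(-1, Mul(2, R)))
Function('d')(W) = Add(-45, Mul(5, Pow(Add(12, W), Rational(1, 2)))) (Function('d')(W) = Mul(5, Add(Add(-4, Pow(Add(12, W), Rational(1, 2))), -5)) = Mul(5, Add(-9, Pow(Add(12, W), Rational(1, 2)))) = Add(-45, Mul(5, Pow(Add(12, W), Rational(1, 2)))))
Mul(Function('g')(-3, 2), Add(Function('d')(7), -5)) = Mul(Add(-1, Mul(2, -3)), Add(Add(-45, Mul(5, Pow(Add(12, 7), Rational(1, 2)))), -5)) = Mul(Add(-1, -6), Add(Add(-45, Mul(5, Pow(19, Rational(1, 2)))), -5)) = Mul(-7, Add(-50, Mul(5, Pow(19, Rational(1, 2))))) = Add(350, Mul(-35, Pow(19, Rational(1, 2))))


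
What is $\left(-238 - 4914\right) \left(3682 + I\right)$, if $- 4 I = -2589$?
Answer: $-22304296$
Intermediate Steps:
$I = \frac{2589}{4}$ ($I = \left(- \frac{1}{4}\right) \left(-2589\right) = \frac{2589}{4} \approx 647.25$)
$\left(-238 - 4914\right) \left(3682 + I\right) = \left(-238 - 4914\right) \left(3682 + \frac{2589}{4}\right) = \left(-5152\right) \frac{17317}{4} = -22304296$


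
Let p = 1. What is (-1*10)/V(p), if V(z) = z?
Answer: -10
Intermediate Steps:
(-1*10)/V(p) = (-1*10)/1 = 1*(-10) = -10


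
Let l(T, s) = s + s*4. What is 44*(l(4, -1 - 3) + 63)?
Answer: 1892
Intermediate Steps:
l(T, s) = 5*s (l(T, s) = s + 4*s = 5*s)
44*(l(4, -1 - 3) + 63) = 44*(5*(-1 - 3) + 63) = 44*(5*(-4) + 63) = 44*(-20 + 63) = 44*43 = 1892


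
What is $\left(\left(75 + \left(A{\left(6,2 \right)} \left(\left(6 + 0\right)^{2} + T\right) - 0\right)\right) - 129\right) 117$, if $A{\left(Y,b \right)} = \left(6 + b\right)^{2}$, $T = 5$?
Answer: $300690$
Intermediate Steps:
$\left(\left(75 + \left(A{\left(6,2 \right)} \left(\left(6 + 0\right)^{2} + T\right) - 0\right)\right) - 129\right) 117 = \left(\left(75 + \left(\left(6 + 2\right)^{2} \left(\left(6 + 0\right)^{2} + 5\right) - 0\right)\right) - 129\right) 117 = \left(\left(75 + \left(8^{2} \left(6^{2} + 5\right) + 0\right)\right) - 129\right) 117 = \left(\left(75 + \left(64 \left(36 + 5\right) + 0\right)\right) - 129\right) 117 = \left(\left(75 + \left(64 \cdot 41 + 0\right)\right) - 129\right) 117 = \left(\left(75 + \left(2624 + 0\right)\right) - 129\right) 117 = \left(\left(75 + 2624\right) - 129\right) 117 = \left(2699 - 129\right) 117 = 2570 \cdot 117 = 300690$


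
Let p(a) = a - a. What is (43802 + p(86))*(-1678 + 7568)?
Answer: 257993780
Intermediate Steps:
p(a) = 0
(43802 + p(86))*(-1678 + 7568) = (43802 + 0)*(-1678 + 7568) = 43802*5890 = 257993780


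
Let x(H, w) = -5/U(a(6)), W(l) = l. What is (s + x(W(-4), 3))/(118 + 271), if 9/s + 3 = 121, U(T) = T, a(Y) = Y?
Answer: -134/68853 ≈ -0.0019462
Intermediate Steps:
s = 9/118 (s = 9/(-3 + 121) = 9/118 ≈ 0.076271)
x(H, w) = -5/6
(s + x(W(-4), 3))/(118 + 271) = (9/118 - 5/6)/(118 + 271) = -134/177/389 = -134/177*1/389 = -134/68853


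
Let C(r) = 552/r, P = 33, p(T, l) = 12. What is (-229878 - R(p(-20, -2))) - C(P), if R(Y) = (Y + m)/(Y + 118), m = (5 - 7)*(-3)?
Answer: -164374829/715 ≈ -2.2989e+5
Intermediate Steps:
m = 6 (m = -2*(-3) = 6)
R(Y) = (6 + Y)/(118 + Y) (R(Y) = (Y + 6)/(Y + 118) = (6 + Y)/(118 + Y))
(-229878 - R(p(-20, -2))) - C(P) = (-229878 - (6 + 12)/(118 + 12)) - 552/33 = (-229878 - 18/130) - 552/33 = (-229878 - 18/130) - 1*184/11 = (-229878 - 1*9/65) - 184/11 = (-229878 - 9/65) - 184/11 = -14942079/65 - 184/11 = -164374829/715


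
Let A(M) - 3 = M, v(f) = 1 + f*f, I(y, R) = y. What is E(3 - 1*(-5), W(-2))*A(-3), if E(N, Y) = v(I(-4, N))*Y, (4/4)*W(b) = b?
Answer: 0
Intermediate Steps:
W(b) = b
v(f) = 1 + f²
A(M) = 3 + M
E(N, Y) = 17*Y (E(N, Y) = (1 + (-4)²)*Y = (1 + 16)*Y = 17*Y)
E(3 - 1*(-5), W(-2))*A(-3) = (17*(-2))*(3 - 3) = -34*0 = 0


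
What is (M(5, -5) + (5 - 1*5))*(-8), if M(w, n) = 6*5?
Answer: -240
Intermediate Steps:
M(w, n) = 30
(M(5, -5) + (5 - 1*5))*(-8) = (30 + (5 - 1*5))*(-8) = (30 + (5 - 5))*(-8) = (30 + 0)*(-8) = 30*(-8) = -240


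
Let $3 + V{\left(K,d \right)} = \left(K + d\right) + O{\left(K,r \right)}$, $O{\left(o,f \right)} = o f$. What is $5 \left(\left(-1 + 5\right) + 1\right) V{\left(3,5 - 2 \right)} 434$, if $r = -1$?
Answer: $0$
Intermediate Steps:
$O{\left(o,f \right)} = f o$
$V{\left(K,d \right)} = -3 + d$ ($V{\left(K,d \right)} = -3 + \left(\left(K + d\right) - K\right) = -3 + d$)
$5 \left(\left(-1 + 5\right) + 1\right) V{\left(3,5 - 2 \right)} 434 = 5 \left(\left(-1 + 5\right) + 1\right) \left(-3 + \left(5 - 2\right)\right) 434 = 5 \left(4 + 1\right) \left(-3 + \left(5 - 2\right)\right) 434 = 5 \cdot 5 \left(-3 + 3\right) 434 = 25 \cdot 0 \cdot 434 = 0 \cdot 434 = 0$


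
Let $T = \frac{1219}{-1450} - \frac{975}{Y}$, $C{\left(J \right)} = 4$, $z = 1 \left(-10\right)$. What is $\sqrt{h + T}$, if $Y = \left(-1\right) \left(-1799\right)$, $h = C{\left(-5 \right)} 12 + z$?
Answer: $\frac{\sqrt{9966556789798}}{521710} \approx 6.0512$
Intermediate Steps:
$z = -10$
$h = 38$ ($h = 4 \cdot 12 - 10 = 48 - 10 = 38$)
$Y = 1799$
$T = - \frac{3606731}{2608550}$ ($T = \frac{1219}{-1450} - \frac{975}{1799} = 1219 \left(- \frac{1}{1450}\right) - \frac{975}{1799} = - \frac{1219}{1450} - \frac{975}{1799} = - \frac{3606731}{2608550} \approx -1.3827$)
$\sqrt{h + T} = \sqrt{38 - \frac{3606731}{2608550}} = \sqrt{\frac{95518169}{2608550}} = \frac{\sqrt{9966556789798}}{521710}$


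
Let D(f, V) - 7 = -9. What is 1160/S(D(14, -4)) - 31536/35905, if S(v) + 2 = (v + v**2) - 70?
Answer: -4385732/251335 ≈ -17.450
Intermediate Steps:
D(f, V) = -2 (D(f, V) = 7 - 9 = -2)
S(v) = -72 + v + v**2 (S(v) = -2 + ((v + v**2) - 70) = -2 + (-70 + v + v**2) = -72 + v + v**2)
1160/S(D(14, -4)) - 31536/35905 = 1160/(-72 - 2 + (-2)**2) - 31536/35905 = 1160/(-72 - 2 + 4) - 31536*1/35905 = 1160/(-70) - 31536/35905 = 1160*(-1/70) - 31536/35905 = -116/7 - 31536/35905 = -4385732/251335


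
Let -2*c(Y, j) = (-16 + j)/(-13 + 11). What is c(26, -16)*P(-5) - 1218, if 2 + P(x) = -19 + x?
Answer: -1010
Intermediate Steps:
P(x) = -21 + x (P(x) = -2 + (-19 + x) = -21 + x)
c(Y, j) = -4 + j/4 (c(Y, j) = -(-16 + j)/(2*(-13 + 11)) = -(-16 + j)/(2*(-2)) = -(-16 + j)*(-1)/(2*2) = -(8 - j/2)/2 = -4 + j/4)
c(26, -16)*P(-5) - 1218 = (-4 + (1/4)*(-16))*(-21 - 5) - 1218 = (-4 - 4)*(-26) - 1218 = -8*(-26) - 1218 = 208 - 1218 = -1010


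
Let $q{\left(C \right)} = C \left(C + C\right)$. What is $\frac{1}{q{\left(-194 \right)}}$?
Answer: $\frac{1}{75272} \approx 1.3285 \cdot 10^{-5}$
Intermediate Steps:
$q{\left(C \right)} = 2 C^{2}$ ($q{\left(C \right)} = C 2 C = 2 C^{2}$)
$\frac{1}{q{\left(-194 \right)}} = \frac{1}{2 \left(-194\right)^{2}} = \frac{1}{2 \cdot 37636} = \frac{1}{75272}$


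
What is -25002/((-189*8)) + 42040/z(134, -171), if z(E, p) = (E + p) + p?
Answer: -67551/364 ≈ -185.58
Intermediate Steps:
z(E, p) = E + 2*p
-25002/((-189*8)) + 42040/z(134, -171) = -25002/((-189*8)) + 42040/(134 + 2*(-171)) = -25002/(-1512) + 42040/(134 - 342) = -25002*(-1/1512) + 42040/(-208) = 463/28 + 42040*(-1/208) = 463/28 - 5255/26 = -67551/364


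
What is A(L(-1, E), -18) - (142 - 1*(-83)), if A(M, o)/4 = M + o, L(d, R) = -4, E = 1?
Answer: -313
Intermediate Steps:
A(M, o) = 4*M + 4*o (A(M, o) = 4*(M + o) = 4*M + 4*o)
A(L(-1, E), -18) - (142 - 1*(-83)) = (4*(-4) + 4*(-18)) - (142 - 1*(-83)) = (-16 - 72) - (142 + 83) = -88 - 1*225 = -88 - 225 = -313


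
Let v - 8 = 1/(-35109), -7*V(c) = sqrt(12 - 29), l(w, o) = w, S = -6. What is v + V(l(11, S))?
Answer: 280871/35109 - I*sqrt(17)/7 ≈ 8.0 - 0.58902*I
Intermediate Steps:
V(c) = -I*sqrt(17)/7 (V(c) = -sqrt(12 - 29)/7 = -I*sqrt(17)/7)
v = 280871/35109 (v = 8 + 1/(-35109) = 8 - 1/35109 = 280871/35109 ≈ 8.0000)
v + V(l(11, S)) = 280871/35109 - I*sqrt(17)/7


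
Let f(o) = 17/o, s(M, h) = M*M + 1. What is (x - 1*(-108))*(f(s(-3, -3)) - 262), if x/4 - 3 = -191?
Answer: 838166/5 ≈ 1.6763e+5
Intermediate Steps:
x = -752 (x = 12 + 4*(-191) = 12 - 764 = -752)
s(M, h) = 1 + M² (s(M, h) = M² + 1 = 1 + M²)
(x - 1*(-108))*(f(s(-3, -3)) - 262) = (-752 - 1*(-108))*(17/(1 + (-3)²) - 262) = (-752 + 108)*(17/(1 + 9) - 262) = -644*(17/10 - 262) = -644*(-2603/10) = 838166/5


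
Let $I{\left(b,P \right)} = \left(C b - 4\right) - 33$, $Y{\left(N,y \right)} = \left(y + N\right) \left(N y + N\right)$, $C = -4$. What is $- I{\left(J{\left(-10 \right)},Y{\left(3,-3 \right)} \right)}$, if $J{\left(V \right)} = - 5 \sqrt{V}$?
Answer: $37 - 20 i \sqrt{10} \approx 37.0 - 63.246 i$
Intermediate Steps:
$Y{\left(N,y \right)} = \left(N + y\right) \left(N + N y\right)$
$I{\left(b,P \right)} = -37 - 4 b$ ($I{\left(b,P \right)} = \left(- 4 b - 4\right) - 33 = \left(-4 - 4 b\right) - 33 = -37 - 4 b$)
$- I{\left(J{\left(-10 \right)},Y{\left(3,-3 \right)} \right)} = - (-37 - 4 \left(- 5 \sqrt{-10}\right)) = - (-37 - 4 \left(- 5 i \sqrt{10}\right)) = - (-37 + 20 i \sqrt{10}) = 37 - 20 i \sqrt{10}$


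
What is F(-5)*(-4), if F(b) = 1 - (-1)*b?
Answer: 16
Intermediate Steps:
F(b) = 1 + b
F(-5)*(-4) = (1 - 5)*(-4) = -4*(-4) = 16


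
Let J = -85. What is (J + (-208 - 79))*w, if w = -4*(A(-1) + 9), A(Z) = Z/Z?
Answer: 14880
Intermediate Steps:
A(Z) = 1
w = -40 (w = -4*(1 + 9) = -4*10 = -40)
(J + (-208 - 79))*w = (-85 + (-208 - 79))*(-40) = (-85 - 287)*(-40) = -372*(-40) = 14880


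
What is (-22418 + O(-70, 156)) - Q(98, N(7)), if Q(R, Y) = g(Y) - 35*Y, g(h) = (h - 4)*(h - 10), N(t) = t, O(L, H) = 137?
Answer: -22027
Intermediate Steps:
g(h) = (-10 + h)*(-4 + h) (g(h) = (-4 + h)*(-10 + h) = (-10 + h)*(-4 + h))
Q(R, Y) = 40 + Y² - 49*Y (Q(R, Y) = (40 + Y² - 14*Y) - 35*Y = 40 + Y² - 49*Y)
(-22418 + O(-70, 156)) - Q(98, N(7)) = (-22418 + 137) - (40 + 7² - 49*7) = -22281 - (40 + 49 - 343) = -22281 - 1*(-254) = -22281 + 254 = -22027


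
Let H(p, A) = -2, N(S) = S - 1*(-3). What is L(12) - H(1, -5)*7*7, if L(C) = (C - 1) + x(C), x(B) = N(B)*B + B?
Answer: 301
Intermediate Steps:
N(S) = 3 + S (N(S) = S + 3 = 3 + S)
x(B) = B + B*(3 + B) (x(B) = (3 + B)*B + B = B*(3 + B) + B = B + B*(3 + B))
L(C) = -1 + C + C*(4 + C) (L(C) = (C - 1) + C*(4 + C) = (-1 + C) + C*(4 + C) = -1 + C + C*(4 + C))
L(12) - H(1, -5)*7*7 = (-1 + 12 + 12*(4 + 12)) - (-2*7)*7 = (-1 + 12 + 12*16) - (-14)*7 = (-1 + 12 + 192) - 1*(-98) = 203 + 98 = 301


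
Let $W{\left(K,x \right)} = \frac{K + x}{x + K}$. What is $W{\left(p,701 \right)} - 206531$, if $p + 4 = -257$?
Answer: $-206530$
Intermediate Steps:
$p = -261$ ($p = -4 - 257 = -261$)
$W{\left(K,x \right)} = 1$ ($W{\left(K,x \right)} = \frac{K + x}{K + x} = 1$)
$W{\left(p,701 \right)} - 206531 = 1 - 206531 = -206530$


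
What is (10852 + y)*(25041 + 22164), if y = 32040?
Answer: 2024716860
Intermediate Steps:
(10852 + y)*(25041 + 22164) = (10852 + 32040)*(25041 + 22164) = 42892*47205 = 2024716860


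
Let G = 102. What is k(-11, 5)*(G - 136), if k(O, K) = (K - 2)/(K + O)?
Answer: 17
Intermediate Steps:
k(O, K) = (-2 + K)/(K + O)
k(-11, 5)*(G - 136) = ((-2 + 5)/(5 - 11))*(102 - 136) = (3/(-6))*(-34) = -1/6*3*(-34) = -1/2*(-34) = 17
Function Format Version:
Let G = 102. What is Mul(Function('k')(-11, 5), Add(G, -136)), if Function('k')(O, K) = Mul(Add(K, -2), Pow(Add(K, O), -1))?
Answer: 17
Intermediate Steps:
Function('k')(O, K) = Mul(Pow(Add(K, O), -1), Add(-2, K)) (Function('k')(O, K) = Mul(Add(-2, K), Pow(Add(K, O), -1)) = Mul(Pow(Add(K, O), -1), Add(-2, K)))
Mul(Function('k')(-11, 5), Add(G, -136)) = Mul(Mul(Pow(Add(5, -11), -1), Add(-2, 5)), Add(102, -136)) = Mul(Mul(Pow(-6, -1), 3), -34) = Mul(Mul(Rational(-1, 6), 3), -34) = Mul(Rational(-1, 2), -34) = 17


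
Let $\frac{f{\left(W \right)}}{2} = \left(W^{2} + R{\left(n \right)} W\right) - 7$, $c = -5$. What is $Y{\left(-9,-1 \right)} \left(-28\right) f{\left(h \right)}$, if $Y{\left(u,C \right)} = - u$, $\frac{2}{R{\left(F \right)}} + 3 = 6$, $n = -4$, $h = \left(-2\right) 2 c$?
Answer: $-204792$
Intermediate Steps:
$h = 20$ ($h = \left(-2\right) 2 \left(-5\right) = \left(-4\right) \left(-5\right) = 20$)
$R{\left(F \right)} = \frac{2}{3}$ ($R{\left(F \right)} = \frac{2}{-3 + 6} = \frac{2}{3}$)
$f{\left(W \right)} = -14 + 2 W^{2} + \frac{4 W}{3}$ ($f{\left(W \right)} = 2 \left(\left(W^{2} + \frac{2 W}{3}\right) - 7\right) = 2 \left(-7 + W^{2} + \frac{2 W}{3}\right) = -14 + 2 W^{2} + \frac{4 W}{3}$)
$Y{\left(-9,-1 \right)} \left(-28\right) f{\left(h \right)} = \left(-1\right) \left(-9\right) \left(-28\right) \left(-14 + 2 \cdot 20^{2} + \frac{4}{3} \cdot 20\right) = 9 \left(-28\right) \left(-14 + 2 \cdot 400 + \frac{80}{3}\right) = - 252 \left(-14 + 800 + \frac{80}{3}\right) = \left(-252\right) \frac{2438}{3} = -204792$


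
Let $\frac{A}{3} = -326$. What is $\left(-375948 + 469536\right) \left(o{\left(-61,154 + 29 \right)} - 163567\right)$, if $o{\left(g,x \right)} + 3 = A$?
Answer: $-15399718224$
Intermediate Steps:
$A = -978$ ($A = 3 \left(-326\right) = -978$)
$o{\left(g,x \right)} = -981$ ($o{\left(g,x \right)} = -3 - 978 = -981$)
$\left(-375948 + 469536\right) \left(o{\left(-61,154 + 29 \right)} - 163567\right) = \left(-375948 + 469536\right) \left(-981 - 163567\right) = 93588 \left(-164548\right) = -15399718224$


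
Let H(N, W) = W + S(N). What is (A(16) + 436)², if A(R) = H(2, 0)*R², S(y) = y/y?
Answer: 478864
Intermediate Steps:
S(y) = 1
H(N, W) = 1 + W (H(N, W) = W + 1 = 1 + W)
A(R) = R² (A(R) = (1 + 0)*R² = 1*R² = R²)
(A(16) + 436)² = (16² + 436)² = (256 + 436)² = 692² = 478864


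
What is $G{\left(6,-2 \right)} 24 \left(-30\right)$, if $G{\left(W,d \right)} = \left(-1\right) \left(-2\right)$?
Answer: $-1440$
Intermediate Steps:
$G{\left(W,d \right)} = 2$
$G{\left(6,-2 \right)} 24 \left(-30\right) = 2 \cdot 24 \left(-30\right) = 48 \left(-30\right) = -1440$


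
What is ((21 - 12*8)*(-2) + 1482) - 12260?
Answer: -10628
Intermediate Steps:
((21 - 12*8)*(-2) + 1482) - 12260 = ((21 - 96)*(-2) + 1482) - 12260 = (-75*(-2) + 1482) - 12260 = (150 + 1482) - 12260 = 1632 - 12260 = -10628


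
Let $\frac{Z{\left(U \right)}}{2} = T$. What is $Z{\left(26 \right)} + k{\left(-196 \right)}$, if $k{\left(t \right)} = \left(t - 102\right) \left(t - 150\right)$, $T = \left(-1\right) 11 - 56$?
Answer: $102974$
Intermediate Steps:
$T = -67$ ($T = -11 - 56 = -67$)
$k{\left(t \right)} = \left(-150 + t\right) \left(-102 + t\right)$ ($k{\left(t \right)} = \left(-102 + t\right) \left(-150 + t\right) = \left(-150 + t\right) \left(-102 + t\right)$)
$Z{\left(U \right)} = -134$ ($Z{\left(U \right)} = 2 \left(-67\right) = -134$)
$Z{\left(26 \right)} + k{\left(-196 \right)} = -134 + \left(15300 + \left(-196\right)^{2} - -49392\right) = -134 + \left(15300 + 38416 + 49392\right) = -134 + 103108 = 102974$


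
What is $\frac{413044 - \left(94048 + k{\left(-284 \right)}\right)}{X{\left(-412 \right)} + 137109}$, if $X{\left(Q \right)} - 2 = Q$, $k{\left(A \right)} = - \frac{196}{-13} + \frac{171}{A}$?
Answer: $\frac{1177679791}{504692708} \approx 2.3335$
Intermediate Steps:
$k{\left(A \right)} = \frac{196}{13} + \frac{171}{A}$ ($k{\left(A \right)} = \left(-196\right) \left(- \frac{1}{13}\right) + \frac{171}{A} = \frac{196}{13} + \frac{171}{A}$)
$X{\left(Q \right)} = 2 + Q$
$\frac{413044 - \left(94048 + k{\left(-284 \right)}\right)}{X{\left(-412 \right)} + 137109} = \frac{413044 - \left(\frac{1222820}{13} - \frac{171}{284}\right)}{\left(2 - 412\right) + 137109} = \frac{413044 - \left(\frac{1222820}{13} - \frac{171}{284}\right)}{-410 + 137109} = \frac{413044 - \frac{347278657}{3692}}{136699} = \left(413044 - \frac{347278657}{3692}\right) \frac{1}{136699} = \frac{1177679791}{3692} \cdot \frac{1}{136699} = \frac{1177679791}{504692708}$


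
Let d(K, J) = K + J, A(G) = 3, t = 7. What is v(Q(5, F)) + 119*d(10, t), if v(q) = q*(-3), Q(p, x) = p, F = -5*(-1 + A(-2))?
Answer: 2008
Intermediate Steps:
F = -10 (F = -5*(-1 + 3) = -5*2 = -10)
d(K, J) = J + K
v(q) = -3*q
v(Q(5, F)) + 119*d(10, t) = -3*5 + 119*(7 + 10) = -15 + 119*17 = -15 + 2023 = 2008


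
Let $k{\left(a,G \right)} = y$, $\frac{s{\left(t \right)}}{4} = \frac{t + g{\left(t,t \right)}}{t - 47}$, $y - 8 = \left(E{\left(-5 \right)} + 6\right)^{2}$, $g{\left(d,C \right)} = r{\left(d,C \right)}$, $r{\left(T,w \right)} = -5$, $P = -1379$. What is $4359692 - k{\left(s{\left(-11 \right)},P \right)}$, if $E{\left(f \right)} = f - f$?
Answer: $4359648$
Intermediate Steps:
$g{\left(d,C \right)} = -5$
$E{\left(f \right)} = 0$
$y = 44$ ($y = 8 + \left(0 + 6\right)^{2} = 8 + 6^{2} = 8 + 36 = 44$)
$s{\left(t \right)} = \frac{4 \left(-5 + t\right)}{-47 + t}$ ($s{\left(t \right)} = 4 \frac{t - 5}{t - 47} = 4 \frac{-5 + t}{-47 + t} = \frac{4 \left(-5 + t\right)}{-47 + t}$)
$k{\left(a,G \right)} = 44$
$4359692 - k{\left(s{\left(-11 \right)},P \right)} = 4359692 - 44 = 4359648$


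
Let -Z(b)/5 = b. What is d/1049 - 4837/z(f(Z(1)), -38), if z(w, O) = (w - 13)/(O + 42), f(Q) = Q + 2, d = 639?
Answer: 5076569/4196 ≈ 1209.9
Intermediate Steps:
Z(b) = -5*b
f(Q) = 2 + Q
z(w, O) = (-13 + w)/(42 + O)
d/1049 - 4837/z(f(Z(1)), -38) = 639/1049 - 4837*(42 - 38)/(-13 + (2 - 5*1)) = 639*(1/1049) - 4837*4/(-13 + (2 - 5)) = 639/1049 - 4837*4/(-13 - 3) = 639/1049 - 4837/((1/4)*(-16)) = 639/1049 - 4837/(-4) = 639/1049 - 4837*(-1/4) = 639/1049 + 4837/4 = 5076569/4196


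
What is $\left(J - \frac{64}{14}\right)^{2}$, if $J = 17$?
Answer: $\frac{7569}{49} \approx 154.47$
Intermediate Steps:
$\left(J - \frac{64}{14}\right)^{2} = \left(17 - \frac{64}{14}\right)^{2} = \left(17 - \frac{32}{7}\right)^{2} = \left(\frac{87}{7}\right)^{2} = \frac{7569}{49}$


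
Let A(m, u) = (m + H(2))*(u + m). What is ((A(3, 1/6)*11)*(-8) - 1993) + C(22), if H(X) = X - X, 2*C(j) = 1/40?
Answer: -226319/80 ≈ -2829.0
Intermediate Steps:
C(j) = 1/80 (C(j) = (½)/40 = (½)*(1/40) = 1/80)
H(X) = 0
A(m, u) = m*(m + u) (A(m, u) = (m + 0)*(u + m) = m*(m + u))
((A(3, 1/6)*11)*(-8) - 1993) + C(22) = (((3*(3 + 1/6))*11)*(-8) - 1993) + 1/80 = (((3*(3 + ⅙))*11)*(-8) - 1993) + 1/80 = (((3*(19/6))*11)*(-8) - 1993) + 1/80 = (((19/2)*11)*(-8) - 1993) + 1/80 = ((209/2)*(-8) - 1993) + 1/80 = (-836 - 1993) + 1/80 = -2829 + 1/80 = -226319/80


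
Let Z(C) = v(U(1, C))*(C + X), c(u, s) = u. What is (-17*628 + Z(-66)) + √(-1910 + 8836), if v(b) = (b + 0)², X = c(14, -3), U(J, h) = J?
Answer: -10728 + √6926 ≈ -10645.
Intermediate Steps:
X = 14
v(b) = b²
Z(C) = 14 + C (Z(C) = 1²*(C + 14) = 1*(14 + C) = 14 + C)
(-17*628 + Z(-66)) + √(-1910 + 8836) = (-17*628 + (14 - 66)) + √(-1910 + 8836) = (-10676 - 52) + √6926 = -10728 + √6926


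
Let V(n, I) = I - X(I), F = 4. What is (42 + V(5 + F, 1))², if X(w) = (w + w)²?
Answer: 1521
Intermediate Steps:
X(w) = 4*w² (X(w) = (2*w)² = 4*w²)
V(n, I) = I - 4*I²
(42 + V(5 + F, 1))² = (42 + 1*(1 - 4*1))² = (42 + 1*(1 - 4))² = (42 + 1*(-3))² = (42 - 3)² = 39² = 1521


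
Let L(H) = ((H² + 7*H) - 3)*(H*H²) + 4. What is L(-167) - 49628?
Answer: -124433488595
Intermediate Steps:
L(H) = 4 + H³*(-3 + H² + 7*H) (L(H) = (-3 + H² + 7*H)*H³ + 4 = H³*(-3 + H² + 7*H) + 4 = 4 + H³*(-3 + H² + 7*H))
L(-167) - 49628 = (4 + (-167)⁵ - 3*(-167)³ + 7*(-167)⁴) - 49628 = (4 - 129891985607 - 3*(-4657463) + 7*777796321) - 49628 = (4 - 129891985607 + 13972389 + 5444574247) - 49628 = -124433438967 - 49628 = -124433488595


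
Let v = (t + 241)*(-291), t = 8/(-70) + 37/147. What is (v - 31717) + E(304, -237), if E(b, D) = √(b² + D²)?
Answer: -24962557/245 + √148585 ≈ -1.0150e+5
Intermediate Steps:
t = 101/735 (t = 8*(-1/70) + 37*(1/147) = -4/35 + 37/147 = 101/735 ≈ 0.13741)
v = -17191892/245 (v = (101/735 + 241)*(-291) = (177236/735)*(-291) = -17191892/245 ≈ -70171.)
E(b, D) = √(D² + b²)
(v - 31717) + E(304, -237) = (-17191892/245 - 31717) + √((-237)² + 304²) = -24962557/245 + √(56169 + 92416) = -24962557/245 + √148585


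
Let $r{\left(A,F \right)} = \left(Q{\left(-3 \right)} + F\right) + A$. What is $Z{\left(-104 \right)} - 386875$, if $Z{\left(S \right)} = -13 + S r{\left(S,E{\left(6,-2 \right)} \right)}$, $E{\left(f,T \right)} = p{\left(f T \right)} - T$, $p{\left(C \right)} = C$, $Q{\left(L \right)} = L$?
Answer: $-374720$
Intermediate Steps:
$E{\left(f,T \right)} = - T + T f$ ($E{\left(f,T \right)} = f T - T = T f - T = - T + T f$)
$r{\left(A,F \right)} = -3 + A + F$ ($r{\left(A,F \right)} = \left(-3 + F\right) + A = -3 + A + F$)
$Z{\left(S \right)} = -13 + S \left(-13 + S\right)$ ($Z{\left(S \right)} = -13 + S \left(-3 + S - 2 \left(-1 + 6\right)\right) = -13 + S \left(-3 + S - 10\right) = -13 + S \left(-13 + S\right)$)
$Z{\left(-104 \right)} - 386875 = \left(-13 - 104 \left(-13 - 104\right)\right) - 386875 = \left(-13 - -12168\right) - 386875 = \left(-13 + 12168\right) - 386875 = 12155 - 386875 = -374720$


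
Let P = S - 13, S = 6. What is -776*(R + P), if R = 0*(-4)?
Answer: 5432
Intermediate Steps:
P = -7 (P = 6 - 13 = -7)
R = 0
-776*(R + P) = -776*(0 - 7) = -776*(-7) = 5432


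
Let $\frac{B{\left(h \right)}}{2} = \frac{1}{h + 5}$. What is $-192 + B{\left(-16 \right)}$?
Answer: $- \frac{2114}{11} \approx -192.18$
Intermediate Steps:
$B{\left(h \right)} = \frac{2}{5 + h}$ ($B{\left(h \right)} = \frac{2}{h + 5} = \frac{2}{5 + h}$)
$-192 + B{\left(-16 \right)} = -192 + \frac{2}{5 - 16} = -192 + \frac{2}{-11} = -192 + 2 \left(- \frac{1}{11}\right) = -192 - \frac{2}{11} = - \frac{2114}{11}$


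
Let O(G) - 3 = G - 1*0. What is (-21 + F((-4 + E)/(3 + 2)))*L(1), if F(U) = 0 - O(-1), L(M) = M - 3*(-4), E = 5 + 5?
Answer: -299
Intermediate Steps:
O(G) = 3 + G (O(G) = 3 + (G - 1*0) = 3 + (G + 0) = 3 + G)
E = 10
L(M) = 12 + M (L(M) = M + 12 = 12 + M)
F(U) = -2 (F(U) = 0 - (3 - 1) = 0 - 1*2 = 0 - 2 = -2)
(-21 + F((-4 + E)/(3 + 2)))*L(1) = (-21 - 2)*(12 + 1) = -23*13 = -299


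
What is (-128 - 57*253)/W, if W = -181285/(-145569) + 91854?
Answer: -2117883381/13371276211 ≈ -0.15839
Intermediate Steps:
W = 13371276211/145569 (W = -181285*(-1/145569) + 91854 = 181285/145569 + 91854 = 13371276211/145569 ≈ 91855.)
(-128 - 57*253)/W = (-128 - 57*253)/(13371276211/145569) = (-128 - 14421)*(145569/13371276211) = -14549*145569/13371276211 = -2117883381/13371276211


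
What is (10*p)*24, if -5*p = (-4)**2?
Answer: -768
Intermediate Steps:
p = -16/5 (p = -1/5*(-4)**2 = -1/5*16 = -16/5 ≈ -3.2000)
(10*p)*24 = (10*(-16/5))*24 = -32*24 = -768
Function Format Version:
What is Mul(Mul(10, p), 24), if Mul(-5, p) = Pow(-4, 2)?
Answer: -768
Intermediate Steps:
p = Rational(-16, 5) (p = Mul(Rational(-1, 5), Pow(-4, 2)) = Mul(Rational(-1, 5), 16) = Rational(-16, 5) ≈ -3.2000)
Mul(Mul(10, p), 24) = Mul(Mul(10, Rational(-16, 5)), 24) = Mul(-32, 24) = -768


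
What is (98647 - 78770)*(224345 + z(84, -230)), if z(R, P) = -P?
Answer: 4463877275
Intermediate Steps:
(98647 - 78770)*(224345 + z(84, -230)) = (98647 - 78770)*(224345 - 1*(-230)) = 19877*(224345 + 230) = 19877*224575 = 4463877275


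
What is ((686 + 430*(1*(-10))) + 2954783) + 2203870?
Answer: 5155039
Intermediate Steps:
((686 + 430*(1*(-10))) + 2954783) + 2203870 = ((686 + 430*(-10)) + 2954783) + 2203870 = ((686 - 4300) + 2954783) + 2203870 = (-3614 + 2954783) + 2203870 = 2951169 + 2203870 = 5155039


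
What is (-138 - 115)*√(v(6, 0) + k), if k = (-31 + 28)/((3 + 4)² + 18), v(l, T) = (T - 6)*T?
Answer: -253*I*√201/67 ≈ -53.536*I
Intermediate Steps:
v(l, T) = T*(-6 + T) (v(l, T) = (-6 + T)*T = T*(-6 + T))
k = -3/67 (k = -3/(7² + 18) = -3/(49 + 18) = -3/67 ≈ -0.044776)
(-138 - 115)*√(v(6, 0) + k) = (-138 - 115)*√(0*(-6 + 0) - 3/67) = -253*√(0*(-6) - 3/67) = -253*√(0 - 3/67) = -253*I*√201/67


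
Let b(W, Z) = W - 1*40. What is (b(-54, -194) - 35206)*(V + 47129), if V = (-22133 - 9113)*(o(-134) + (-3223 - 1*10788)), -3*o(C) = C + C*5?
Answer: -15159970017100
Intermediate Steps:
b(W, Z) = -40 + W (b(W, Z) = W - 40 = -40 + W)
o(C) = -2*C (o(C) = -(C + C*5)/3 = -(C + 5*C)/3 = -2*C)
V = 429413778 (V = (-22133 - 9113)*(-2*(-134) + (-3223 - 1*10788)) = -31246*(268 + (-3223 - 10788)) = -31246*(268 - 14011) = -31246*(-13743) = 429413778)
(b(-54, -194) - 35206)*(V + 47129) = ((-40 - 54) - 35206)*(429413778 + 47129) = (-94 - 35206)*429460907 = -35300*429460907 = -15159970017100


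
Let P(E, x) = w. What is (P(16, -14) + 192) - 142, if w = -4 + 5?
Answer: 51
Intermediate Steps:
w = 1
P(E, x) = 1
(P(16, -14) + 192) - 142 = (1 + 192) - 142 = 193 - 142 = 51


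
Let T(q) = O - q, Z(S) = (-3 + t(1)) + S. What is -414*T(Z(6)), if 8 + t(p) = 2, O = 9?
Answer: -4968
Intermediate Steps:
t(p) = -6 (t(p) = -8 + 2 = -6)
Z(S) = -9 + S (Z(S) = (-3 - 6) + S = -9 + S)
T(q) = 9 - q
-414*T(Z(6)) = -414*(9 - (-9 + 6)) = -414*(9 - 1*(-3)) = -414*(9 + 3) = -414*12 = -4968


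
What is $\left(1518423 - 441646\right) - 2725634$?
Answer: $-1648857$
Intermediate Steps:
$\left(1518423 - 441646\right) - 2725634 = 1076777 - 2725634 = -1648857$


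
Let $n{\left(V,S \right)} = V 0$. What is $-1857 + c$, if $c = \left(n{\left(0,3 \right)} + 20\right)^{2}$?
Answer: $-1457$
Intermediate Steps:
$n{\left(V,S \right)} = 0$
$c = 400$ ($c = \left(0 + 20\right)^{2} = 20^{2} = 400$)
$-1857 + c = -1857 + 400 = -1457$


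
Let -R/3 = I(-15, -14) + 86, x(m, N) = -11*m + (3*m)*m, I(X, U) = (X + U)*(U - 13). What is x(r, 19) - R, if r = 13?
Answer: 2971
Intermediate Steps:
I(X, U) = (-13 + U)*(U + X) (I(X, U) = (U + X)*(-13 + U) = (-13 + U)*(U + X))
x(m, N) = -11*m + 3*m²
R = -2607 (R = -3*(((-14)² - 13*(-14) - 13*(-15) - 14*(-15)) + 86) = -3*((196 + 182 + 195 + 210) + 86) = -3*(783 + 86) = -3*869 = -2607)
x(r, 19) - R = 13*(-11 + 3*13) - 1*(-2607) = 13*(-11 + 39) + 2607 = 13*28 + 2607 = 364 + 2607 = 2971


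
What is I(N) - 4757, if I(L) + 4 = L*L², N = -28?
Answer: -26713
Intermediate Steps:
I(L) = -4 + L³ (I(L) = -4 + L*L² = -4 + L³)
I(N) - 4757 = (-4 + (-28)³) - 4757 = (-4 - 21952) - 4757 = -21956 - 4757 = -26713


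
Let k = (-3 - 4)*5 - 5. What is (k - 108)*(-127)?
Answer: 18796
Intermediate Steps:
k = -40 (k = -7*5 - 5 = -35 - 5 = -40)
(k - 108)*(-127) = (-40 - 108)*(-127) = -148*(-127) = 18796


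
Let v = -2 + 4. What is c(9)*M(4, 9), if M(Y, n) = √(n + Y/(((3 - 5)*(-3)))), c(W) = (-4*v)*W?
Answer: -24*√87 ≈ -223.86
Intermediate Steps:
v = 2
c(W) = -8*W (c(W) = (-4*2)*W = -8*W)
M(Y, n) = √(n + Y/6) (M(Y, n) = √(n + Y/((-2*(-3)))) = √(n + Y/6))
c(9)*M(4, 9) = (-8*9)*(√(6*4 + 36*9)/6) = -12*√(24 + 324) = -12*√348 = -12*2*√87 = -24*√87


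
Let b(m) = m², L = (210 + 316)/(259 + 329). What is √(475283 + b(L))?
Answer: √41081630557/294 ≈ 689.41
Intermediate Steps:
L = 263/294 (L = 526/588 = 526*(1/588) = 263/294 ≈ 0.89456)
√(475283 + b(L)) = √(475283 + (263/294)²) = √(475283 + 69169/86436) = √(41081630557/86436) = √41081630557/294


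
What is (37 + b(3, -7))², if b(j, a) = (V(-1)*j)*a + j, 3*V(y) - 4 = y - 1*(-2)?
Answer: 25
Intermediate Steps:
V(y) = 2 + y/3 (V(y) = 4/3 + (y - 1*(-2))/3 = 4/3 + (y + 2)/3 = 4/3 + (2 + y)/3 = 4/3 + (⅔ + y/3) = 2 + y/3)
b(j, a) = j + 5*a*j/3 (b(j, a) = ((2 + (⅓)*(-1))*j)*a + j = ((2 - ⅓)*j)*a + j = (5*j/3)*a + j = 5*a*j/3 + j = j + 5*a*j/3)
(37 + b(3, -7))² = (37 + (⅓)*3*(3 + 5*(-7)))² = (37 + (⅓)*3*(3 - 35))² = (37 + (⅓)*3*(-32))² = (37 - 32)² = 5² = 25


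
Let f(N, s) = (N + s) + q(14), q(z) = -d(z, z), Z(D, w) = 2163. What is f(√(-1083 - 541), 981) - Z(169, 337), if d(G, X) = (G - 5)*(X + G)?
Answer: -1434 + 2*I*√406 ≈ -1434.0 + 40.299*I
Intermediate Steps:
d(G, X) = (-5 + G)*(G + X)
q(z) = -2*z² + 10*z (q(z) = -(z² - 5*z - 5*z + z*z) = -(z² - 5*z - 5*z + z²) = -(-10*z + 2*z²) = -2*z² + 10*z)
f(N, s) = -252 + N + s (f(N, s) = (N + s) + 2*14*(5 - 1*14) = (N + s) + 2*14*(5 - 14) = (N + s) + 2*14*(-9) = (N + s) - 252 = -252 + N + s)
f(√(-1083 - 541), 981) - Z(169, 337) = (-252 + √(-1083 - 541) + 981) - 1*2163 = (-252 + √(-1624) + 981) - 2163 = (-252 + 2*I*√406 + 981) - 2163 = (729 + 2*I*√406) - 2163 = -1434 + 2*I*√406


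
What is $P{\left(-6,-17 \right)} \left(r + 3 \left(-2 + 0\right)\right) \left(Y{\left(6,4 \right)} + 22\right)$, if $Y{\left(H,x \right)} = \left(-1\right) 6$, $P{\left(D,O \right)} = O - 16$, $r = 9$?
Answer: $-1584$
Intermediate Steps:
$P{\left(D,O \right)} = -16 + O$ ($P{\left(D,O \right)} = O - 16 = -16 + O$)
$Y{\left(H,x \right)} = -6$
$P{\left(-6,-17 \right)} \left(r + 3 \left(-2 + 0\right)\right) \left(Y{\left(6,4 \right)} + 22\right) = \left(-16 - 17\right) \left(9 + 3 \left(-2 + 0\right)\right) \left(-6 + 22\right) = - 33 \left(9 + 3 \left(-2\right)\right) 16 = - 33 \left(9 - 6\right) 16 = - 33 \cdot 3 \cdot 16 = \left(-33\right) 48 = -1584$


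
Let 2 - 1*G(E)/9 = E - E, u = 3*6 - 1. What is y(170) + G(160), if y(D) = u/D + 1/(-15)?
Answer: 541/30 ≈ 18.033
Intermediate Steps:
u = 17 (u = 18 - 1 = 17)
y(D) = -1/15 + 17/D (y(D) = 17/D + 1/(-15) = 17/D + 1*(-1/15) = 17/D - 1/15 = -1/15 + 17/D)
G(E) = 18 (G(E) = 18 - 9*(E - E) = 18 - 9*0 = 18 + 0 = 18)
y(170) + G(160) = (1/15)*(255 - 1*170)/170 + 18 = (1/15)*(1/170)*(255 - 170) + 18 = (1/15)*(1/170)*85 + 18 = 1/30 + 18 = 541/30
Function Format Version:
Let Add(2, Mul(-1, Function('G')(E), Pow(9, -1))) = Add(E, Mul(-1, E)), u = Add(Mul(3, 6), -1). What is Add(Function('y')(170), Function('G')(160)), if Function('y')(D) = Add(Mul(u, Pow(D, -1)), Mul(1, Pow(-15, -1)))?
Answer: Rational(541, 30) ≈ 18.033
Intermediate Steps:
u = 17 (u = Add(18, -1) = 17)
Function('y')(D) = Add(Rational(-1, 15), Mul(17, Pow(D, -1))) (Function('y')(D) = Add(Mul(17, Pow(D, -1)), Mul(1, Pow(-15, -1))) = Add(Mul(17, Pow(D, -1)), Mul(1, Rational(-1, 15))) = Add(Mul(17, Pow(D, -1)), Rational(-1, 15)) = Add(Rational(-1, 15), Mul(17, Pow(D, -1))))
Function('G')(E) = 18 (Function('G')(E) = Add(18, Mul(-9, Add(E, Mul(-1, E)))) = Add(18, Mul(-9, 0)) = Add(18, 0) = 18)
Add(Function('y')(170), Function('G')(160)) = Add(Mul(Rational(1, 15), Pow(170, -1), Add(255, Mul(-1, 170))), 18) = Add(Mul(Rational(1, 15), Rational(1, 170), Add(255, -170)), 18) = Add(Mul(Rational(1, 15), Rational(1, 170), 85), 18) = Add(Rational(1, 30), 18) = Rational(541, 30)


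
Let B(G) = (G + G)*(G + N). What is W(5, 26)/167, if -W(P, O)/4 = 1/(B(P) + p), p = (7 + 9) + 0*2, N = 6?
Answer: -2/10521 ≈ -0.00019010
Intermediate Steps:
p = 16 (p = 16 + 0 = 16)
B(G) = 2*G*(6 + G) (B(G) = (G + G)*(G + 6) = (2*G)*(6 + G) = 2*G*(6 + G))
W(P, O) = -4/(16 + 2*P*(6 + P)) (W(P, O) = -4/(2*P*(6 + P) + 16) = -4/(16 + 2*P*(6 + P)))
W(5, 26)/167 = -2/(8 + 5*(6 + 5))/167 = -2/(8 + 5*11)*(1/167) = -2/(8 + 55)*(1/167) = -2/63*(1/167) = -2*1/63*(1/167) = -2/63*1/167 = -2/10521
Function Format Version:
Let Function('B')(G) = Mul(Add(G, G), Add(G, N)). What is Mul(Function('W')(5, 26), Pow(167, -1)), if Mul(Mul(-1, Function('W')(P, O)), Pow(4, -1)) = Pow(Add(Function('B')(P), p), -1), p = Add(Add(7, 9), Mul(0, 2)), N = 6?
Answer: Rational(-2, 10521) ≈ -0.00019010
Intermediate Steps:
p = 16 (p = Add(16, 0) = 16)
Function('B')(G) = Mul(2, G, Add(6, G)) (Function('B')(G) = Mul(Add(G, G), Add(G, 6)) = Mul(Mul(2, G), Add(6, G)) = Mul(2, G, Add(6, G)))
Function('W')(P, O) = Mul(-4, Pow(Add(16, Mul(2, P, Add(6, P))), -1)) (Function('W')(P, O) = Mul(-4, Pow(Add(Mul(2, P, Add(6, P)), 16), -1)) = Mul(-4, Pow(Add(16, Mul(2, P, Add(6, P))), -1)))
Mul(Function('W')(5, 26), Pow(167, -1)) = Mul(Mul(-2, Pow(Add(8, Mul(5, Add(6, 5))), -1)), Pow(167, -1)) = Mul(Mul(-2, Pow(Add(8, Mul(5, 11)), -1)), Rational(1, 167)) = Mul(Mul(-2, Pow(Add(8, 55), -1)), Rational(1, 167)) = Mul(Mul(-2, Pow(63, -1)), Rational(1, 167)) = Mul(Mul(-2, Rational(1, 63)), Rational(1, 167)) = Mul(Rational(-2, 63), Rational(1, 167)) = Rational(-2, 10521)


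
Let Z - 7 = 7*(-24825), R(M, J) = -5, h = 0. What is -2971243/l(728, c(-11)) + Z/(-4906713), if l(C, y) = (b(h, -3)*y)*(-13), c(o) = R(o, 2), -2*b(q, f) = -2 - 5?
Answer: -20519348518/1571115 ≈ -13060.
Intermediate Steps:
b(q, f) = 7/2 (b(q, f) = -(-2 - 5)/2 = -½*(-7) = 7/2)
c(o) = -5
Z = -173768 (Z = 7 + 7*(-24825) = 7 - 173775 = -173768)
l(C, y) = -91*y/2 (l(C, y) = (7*y/2)*(-13) = -91*y/2)
-2971243/l(728, c(-11)) + Z/(-4906713) = -2971243/((-91/2*(-5))) - 173768/(-4906713) = -2971243/455/2 - 173768*(-1/4906713) = -2971243*2/455 + 856/24171 = -5942486/455 + 856/24171 = -20519348518/1571115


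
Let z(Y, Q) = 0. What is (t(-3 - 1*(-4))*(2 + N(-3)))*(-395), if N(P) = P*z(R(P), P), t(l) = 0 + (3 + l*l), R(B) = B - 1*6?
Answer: -3160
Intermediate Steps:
R(B) = -6 + B (R(B) = B - 6 = -6 + B)
t(l) = 3 + l² (t(l) = 0 + (3 + l²) = 3 + l²)
N(P) = 0 (N(P) = P*0 = 0)
(t(-3 - 1*(-4))*(2 + N(-3)))*(-395) = ((3 + (-3 - 1*(-4))²)*(2 + 0))*(-395) = ((3 + (-3 + 4)²)*2)*(-395) = ((3 + 1²)*2)*(-395) = ((3 + 1)*2)*(-395) = (4*2)*(-395) = 8*(-395) = -3160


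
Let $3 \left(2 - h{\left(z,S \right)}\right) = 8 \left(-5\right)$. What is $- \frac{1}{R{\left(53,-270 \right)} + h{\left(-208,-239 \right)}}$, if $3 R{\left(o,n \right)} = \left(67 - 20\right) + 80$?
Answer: $- \frac{3}{173} \approx -0.017341$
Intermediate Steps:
$R{\left(o,n \right)} = \frac{127}{3}$ ($R{\left(o,n \right)} = \frac{\left(67 - 20\right) + 80}{3} = \frac{47 + 80}{3} = \frac{1}{3} \cdot 127 = \frac{127}{3}$)
$h{\left(z,S \right)} = \frac{46}{3}$ ($h{\left(z,S \right)} = 2 - \frac{8 \left(-5\right)}{3} = 2 - - \frac{40}{3} = 2 + \frac{40}{3} = \frac{46}{3}$)
$- \frac{1}{R{\left(53,-270 \right)} + h{\left(-208,-239 \right)}} = - \frac{1}{\frac{127}{3} + \frac{46}{3}} = - \frac{1}{\frac{173}{3}} = \left(-1\right) \frac{3}{173} = - \frac{3}{173}$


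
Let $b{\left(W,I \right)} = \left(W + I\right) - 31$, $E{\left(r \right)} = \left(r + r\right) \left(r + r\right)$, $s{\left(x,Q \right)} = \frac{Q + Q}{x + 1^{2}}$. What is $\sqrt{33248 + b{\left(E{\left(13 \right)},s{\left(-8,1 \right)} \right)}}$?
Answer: $\frac{9 \sqrt{20503}}{7} \approx 184.1$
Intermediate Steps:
$s{\left(x,Q \right)} = \frac{2 Q}{1 + x}$ ($s{\left(x,Q \right)} = \frac{2 Q}{x + 1} = \frac{2 Q}{1 + x}$)
$E{\left(r \right)} = 4 r^{2}$ ($E{\left(r \right)} = 2 r 2 r = 4 r^{2}$)
$b{\left(W,I \right)} = -31 + I + W$ ($b{\left(W,I \right)} = \left(I + W\right) - 31 = -31 + I + W$)
$\sqrt{33248 + b{\left(E{\left(13 \right)},s{\left(-8,1 \right)} \right)}} = \sqrt{33248 + \left(-31 + 2 \cdot 1 \frac{1}{1 - 8} + 4 \cdot 13^{2}\right)} = \sqrt{33248 + \left(-31 + 2 \cdot 1 \frac{1}{-7} + 4 \cdot 169\right)} = \sqrt{33248 + \left(-31 + 2 \cdot 1 \left(- \frac{1}{7}\right) + 676\right)} = \sqrt{33248 - - \frac{4513}{7}} = \sqrt{33248 + \frac{4513}{7}} = \sqrt{\frac{237249}{7}} = \frac{9 \sqrt{20503}}{7}$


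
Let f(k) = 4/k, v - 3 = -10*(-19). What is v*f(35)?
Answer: 772/35 ≈ 22.057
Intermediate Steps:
v = 193 (v = 3 - 10*(-19) = 3 + 190 = 193)
v*f(35) = 193*(4/35) = 772/35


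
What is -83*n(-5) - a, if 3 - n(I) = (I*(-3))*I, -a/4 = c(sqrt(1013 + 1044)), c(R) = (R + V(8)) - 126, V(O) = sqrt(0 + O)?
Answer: -6978 + 8*sqrt(2) + 44*sqrt(17) ≈ -6785.3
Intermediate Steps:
V(O) = sqrt(O)
c(R) = -126 + R + 2*sqrt(2) (c(R) = (R + sqrt(8)) - 126 = (R + 2*sqrt(2)) - 126 = -126 + R + 2*sqrt(2))
a = 504 - 44*sqrt(17) - 8*sqrt(2) (a = -4*(-126 + sqrt(1013 + 1044) + 2*sqrt(2)) = -4*(-126 + sqrt(2057) + 2*sqrt(2)) = -4*(-126 + 11*sqrt(17) + 2*sqrt(2)) = -4*(-126 + 2*sqrt(2) + 11*sqrt(17)) = 504 - 44*sqrt(17) - 8*sqrt(2) ≈ 311.27)
n(I) = 3 + 3*I**2 (n(I) = 3 - I*(-3)*I = 3 - (-3*I)*I = 3 - (-3)*I**2 = 3 + 3*I**2)
-83*n(-5) - a = -83*(3 + 3*(-5)**2) - (504 - 44*sqrt(17) - 8*sqrt(2)) = -83*(3 + 3*25) + (-504 + 8*sqrt(2) + 44*sqrt(17)) = -83*(3 + 75) + (-504 + 8*sqrt(2) + 44*sqrt(17)) = -83*78 + (-504 + 8*sqrt(2) + 44*sqrt(17)) = -6474 + (-504 + 8*sqrt(2) + 44*sqrt(17)) = -6978 + 8*sqrt(2) + 44*sqrt(17)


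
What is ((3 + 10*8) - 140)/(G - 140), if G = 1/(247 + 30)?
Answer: 831/2041 ≈ 0.40715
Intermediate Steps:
G = 1/277 ≈ 0.0036101
((3 + 10*8) - 140)/(G - 140) = ((3 + 10*8) - 140)/(1/277 - 140) = ((3 + 80) - 140)/(-38779/277) = (83 - 140)*(-277/38779) = -57*(-277/38779) = 831/2041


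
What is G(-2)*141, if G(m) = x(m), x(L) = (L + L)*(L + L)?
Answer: 2256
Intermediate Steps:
x(L) = 4*L² (x(L) = (2*L)*(2*L) = 4*L²)
G(m) = 4*m²
G(-2)*141 = (4*(-2)²)*141 = (4*4)*141 = 16*141 = 2256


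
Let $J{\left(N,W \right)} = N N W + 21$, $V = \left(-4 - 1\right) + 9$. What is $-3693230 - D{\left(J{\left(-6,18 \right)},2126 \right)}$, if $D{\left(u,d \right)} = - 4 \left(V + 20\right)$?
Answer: $-3693134$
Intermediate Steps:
$V = 4$ ($V = -5 + 9 = 4$)
$J{\left(N,W \right)} = 21 + W N^{2}$ ($J{\left(N,W \right)} = N^{2} W + 21 = W N^{2} + 21 = 21 + W N^{2}$)
$D{\left(u,d \right)} = -96$ ($D{\left(u,d \right)} = - 4 \left(4 + 20\right) = \left(-4\right) 24 = -96$)
$-3693230 - D{\left(J{\left(-6,18 \right)},2126 \right)} = -3693230 - -96 = -3693230 + 96 = -3693134$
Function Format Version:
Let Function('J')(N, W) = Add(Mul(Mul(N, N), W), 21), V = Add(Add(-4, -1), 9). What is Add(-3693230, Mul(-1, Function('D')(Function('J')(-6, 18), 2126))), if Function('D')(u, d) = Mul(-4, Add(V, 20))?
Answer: -3693134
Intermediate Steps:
V = 4 (V = Add(-5, 9) = 4)
Function('J')(N, W) = Add(21, Mul(W, Pow(N, 2))) (Function('J')(N, W) = Add(Mul(Pow(N, 2), W), 21) = Add(Mul(W, Pow(N, 2)), 21) = Add(21, Mul(W, Pow(N, 2))))
Function('D')(u, d) = -96 (Function('D')(u, d) = Mul(-4, Add(4, 20)) = Mul(-4, 24) = -96)
Add(-3693230, Mul(-1, Function('D')(Function('J')(-6, 18), 2126))) = Add(-3693230, Mul(-1, -96)) = Add(-3693230, 96) = -3693134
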